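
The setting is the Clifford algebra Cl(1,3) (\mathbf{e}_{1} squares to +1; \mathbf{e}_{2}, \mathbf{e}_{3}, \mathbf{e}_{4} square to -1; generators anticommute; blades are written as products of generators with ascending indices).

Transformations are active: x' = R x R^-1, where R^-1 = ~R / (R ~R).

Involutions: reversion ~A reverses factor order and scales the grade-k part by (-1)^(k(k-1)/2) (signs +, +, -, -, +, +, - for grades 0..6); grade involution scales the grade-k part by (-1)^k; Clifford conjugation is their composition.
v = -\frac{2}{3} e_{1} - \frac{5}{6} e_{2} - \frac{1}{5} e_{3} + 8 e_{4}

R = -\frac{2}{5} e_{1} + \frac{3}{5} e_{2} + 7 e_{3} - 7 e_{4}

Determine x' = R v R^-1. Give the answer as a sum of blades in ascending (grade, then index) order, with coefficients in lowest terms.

~R = -\frac{2}{5} e_{1} + \frac{3}{5} e_{2} + 7 e_{3} - 7 e_{4}, and R ~R = -\frac{491}{5}, so R^-1 = ~R / (-\frac{491}{5}).
R v = \frac{349}{6} + \frac{11}{15} e_{1} e_{2} + \frac{356}{75} e_{1} e_{3} - \frac{118}{15} e_{1} e_{4} + \frac{857}{150} e_{2} e_{3} - \frac{31}{30} e_{2} e_{4} + \frac{273}{5} e_{3} e_{4}
Answer: \frac{560}{491} e_{1} + \frac{361}{2946} e_{2} - \frac{59602}{7365} e_{3} + \frac{431}{1473} e_{4}


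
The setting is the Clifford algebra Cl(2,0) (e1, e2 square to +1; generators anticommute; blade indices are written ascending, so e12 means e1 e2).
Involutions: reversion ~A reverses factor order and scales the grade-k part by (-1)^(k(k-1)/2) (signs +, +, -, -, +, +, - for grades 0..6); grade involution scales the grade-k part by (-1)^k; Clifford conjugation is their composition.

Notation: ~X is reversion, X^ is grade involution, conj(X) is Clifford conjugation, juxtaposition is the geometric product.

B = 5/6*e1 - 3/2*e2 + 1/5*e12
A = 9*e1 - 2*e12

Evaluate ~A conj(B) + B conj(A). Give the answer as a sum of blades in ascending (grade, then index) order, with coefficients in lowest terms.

first term: -71/10 + 3*e1 - 2/15*e2 + 27/2*e12
second term: -79/10 + 3*e1 + 52/15*e2 - 27/2*e12
Answer: -15 + 6*e1 + 10/3*e2


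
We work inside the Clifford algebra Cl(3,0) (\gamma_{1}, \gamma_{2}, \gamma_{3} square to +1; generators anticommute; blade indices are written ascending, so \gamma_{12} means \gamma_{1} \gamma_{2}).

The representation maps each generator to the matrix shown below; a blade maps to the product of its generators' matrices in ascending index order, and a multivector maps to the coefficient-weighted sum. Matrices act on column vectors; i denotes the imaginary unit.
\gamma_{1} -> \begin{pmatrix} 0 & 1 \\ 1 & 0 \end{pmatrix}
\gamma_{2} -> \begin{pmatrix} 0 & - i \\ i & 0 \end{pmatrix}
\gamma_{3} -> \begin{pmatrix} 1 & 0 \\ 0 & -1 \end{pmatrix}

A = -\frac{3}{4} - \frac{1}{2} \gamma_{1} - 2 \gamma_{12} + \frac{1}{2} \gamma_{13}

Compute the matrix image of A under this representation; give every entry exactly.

Bivector images (products of the table entries): rho(\gamma_{12}) = rho(\gamma_{1})rho(\gamma_{2}) = \begin{pmatrix} i & 0 \\ 0 & - i \end{pmatrix}; rho(\gamma_{13}) = rho(\gamma_{1})rho(\gamma_{3}) = \begin{pmatrix} 0 & -1 \\ 1 & 0 \end{pmatrix}.
M = (-\frac{3}{4})*1 + (-\frac{1}{2})*rho(\gamma_{1}) + (-2)*rho(\gamma_{12}) + (\frac{1}{2})*rho(\gamma_{13}), summed entrywise (1 is the identity matrix):
Answer: \begin{pmatrix} - \frac{3}{4} - 2 i & -1 \\ 0 & - \frac{3}{4} + 2 i \end{pmatrix}


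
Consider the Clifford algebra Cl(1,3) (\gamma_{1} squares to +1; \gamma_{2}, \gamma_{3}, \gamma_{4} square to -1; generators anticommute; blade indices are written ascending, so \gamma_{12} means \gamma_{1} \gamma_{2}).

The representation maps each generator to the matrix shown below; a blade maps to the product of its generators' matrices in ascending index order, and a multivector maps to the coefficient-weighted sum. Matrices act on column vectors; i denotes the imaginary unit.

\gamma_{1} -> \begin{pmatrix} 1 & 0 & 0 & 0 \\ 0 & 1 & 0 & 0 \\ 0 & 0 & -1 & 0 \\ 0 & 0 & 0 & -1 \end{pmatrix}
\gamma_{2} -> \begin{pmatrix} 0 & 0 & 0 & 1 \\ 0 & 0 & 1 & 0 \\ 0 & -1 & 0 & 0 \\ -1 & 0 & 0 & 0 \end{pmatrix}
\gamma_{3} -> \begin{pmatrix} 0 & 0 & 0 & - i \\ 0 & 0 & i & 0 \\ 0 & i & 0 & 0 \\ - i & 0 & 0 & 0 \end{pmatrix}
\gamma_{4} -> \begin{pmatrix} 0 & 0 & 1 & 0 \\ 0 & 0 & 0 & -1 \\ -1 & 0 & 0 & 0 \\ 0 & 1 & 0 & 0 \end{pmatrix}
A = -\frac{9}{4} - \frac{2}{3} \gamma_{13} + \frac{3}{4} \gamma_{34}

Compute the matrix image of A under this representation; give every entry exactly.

Bivector images (products of the table entries): rho(\gamma_{13}) = rho(\gamma_{1})rho(\gamma_{3}) = \begin{pmatrix} 0 & 0 & 0 & - i \\ 0 & 0 & i & 0 \\ 0 & - i & 0 & 0 \\ i & 0 & 0 & 0 \end{pmatrix}; rho(\gamma_{34}) = rho(\gamma_{3})rho(\gamma_{4}) = \begin{pmatrix} 0 & - i & 0 & 0 \\ - i & 0 & 0 & 0 \\ 0 & 0 & 0 & - i \\ 0 & 0 & - i & 0 \end{pmatrix}.
M = (-\frac{9}{4})*1 + (-\frac{2}{3})*rho(\gamma_{13}) + (\frac{3}{4})*rho(\gamma_{34}), summed entrywise (1 is the identity matrix):
Answer: \begin{pmatrix} - \frac{9}{4} & - \frac{3 i}{4} & 0 & \frac{2 i}{3} \\ - \frac{3 i}{4} & - \frac{9}{4} & - \frac{2 i}{3} & 0 \\ 0 & \frac{2 i}{3} & - \frac{9}{4} & - \frac{3 i}{4} \\ - \frac{2 i}{3} & 0 & - \frac{3 i}{4} & - \frac{9}{4} \end{pmatrix}


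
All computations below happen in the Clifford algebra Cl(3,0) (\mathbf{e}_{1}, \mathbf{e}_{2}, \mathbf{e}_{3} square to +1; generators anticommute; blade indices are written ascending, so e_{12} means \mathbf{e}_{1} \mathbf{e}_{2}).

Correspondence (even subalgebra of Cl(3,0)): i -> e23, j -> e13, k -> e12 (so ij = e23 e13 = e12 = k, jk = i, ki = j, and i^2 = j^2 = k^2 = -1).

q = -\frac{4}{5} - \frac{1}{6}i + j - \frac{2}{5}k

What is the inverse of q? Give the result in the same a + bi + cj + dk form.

In blades: q = -\frac{4}{5} - \frac{2}{5} e_{12} + e_{13} - \frac{1}{6} e_{23}.
With qbar = -\frac{4}{5} + \frac{2}{5} e_{12} - e_{13} + \frac{1}{6} e_{23} (scalar fixed, mapped units negated), q qbar = \frac{329}{180} (the sum of squared coefficients), so q^-1 = qbar / (\frac{329}{180}) = -\frac{144}{329} + \frac{72}{329} e_{12} - \frac{180}{329} e_{13} + \frac{30}{329} e_{23}; translating back:
Answer: -\frac{144}{329} + \frac{30}{329}i - \frac{180}{329}j + \frac{72}{329}k


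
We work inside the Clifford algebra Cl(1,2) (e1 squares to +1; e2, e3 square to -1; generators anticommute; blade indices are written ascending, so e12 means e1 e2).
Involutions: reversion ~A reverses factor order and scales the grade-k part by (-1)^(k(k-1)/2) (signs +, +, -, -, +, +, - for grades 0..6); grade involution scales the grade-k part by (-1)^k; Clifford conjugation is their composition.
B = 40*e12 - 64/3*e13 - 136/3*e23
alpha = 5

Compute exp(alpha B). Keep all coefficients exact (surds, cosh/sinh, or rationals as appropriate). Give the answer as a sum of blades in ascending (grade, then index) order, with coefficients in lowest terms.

B^2 term by term: the squares give (40)^2*(e12)^2 + (-64/3)^2*(e13)^2 + (-136/3)^2*(e23)^2 = 1600*(+1) + 4096/9*(+1) + 18496/9*(-1) = 0 (each basis 2-blade squares to minus the product of its generators' squares); cross terms between blades sharing an index anticommute and cancel. So B^2 = 0.
B^2 = 0, so the series truncates immediately: exp(alpha B) = 1 + alpha B (parabolic case).
Answer: 1 + 200*e12 - 320/3*e13 - 680/3*e23


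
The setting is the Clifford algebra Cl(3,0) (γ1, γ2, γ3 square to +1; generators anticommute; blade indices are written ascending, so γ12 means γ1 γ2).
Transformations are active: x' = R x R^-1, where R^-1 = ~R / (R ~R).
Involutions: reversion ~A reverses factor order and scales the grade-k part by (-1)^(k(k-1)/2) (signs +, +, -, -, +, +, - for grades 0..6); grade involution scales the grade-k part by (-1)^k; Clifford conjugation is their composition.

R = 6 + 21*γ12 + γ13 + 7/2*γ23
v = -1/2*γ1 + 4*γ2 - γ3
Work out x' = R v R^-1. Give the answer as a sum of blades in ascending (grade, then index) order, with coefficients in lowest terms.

~R = 6 - 21*γ12 - γ13 - 7/2*γ23, and R ~R = 1961/4, so R^-1 = ~R / (1961/4).
R v = 80*γ1 + 31*γ2 - 39/2*γ3 - 107/4*γ123
Answer: 8143/3922*γ1 - 166/53*γ2 - 3469/1961*γ3


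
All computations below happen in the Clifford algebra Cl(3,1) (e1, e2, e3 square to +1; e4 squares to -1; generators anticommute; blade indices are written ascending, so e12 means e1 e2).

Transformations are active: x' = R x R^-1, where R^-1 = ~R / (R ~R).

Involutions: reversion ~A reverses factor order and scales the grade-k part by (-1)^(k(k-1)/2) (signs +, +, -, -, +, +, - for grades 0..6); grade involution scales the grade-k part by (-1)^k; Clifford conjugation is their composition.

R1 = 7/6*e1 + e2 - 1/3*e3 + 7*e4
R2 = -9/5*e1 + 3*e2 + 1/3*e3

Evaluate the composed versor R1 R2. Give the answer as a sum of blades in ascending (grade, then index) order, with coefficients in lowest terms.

Distribute over the terms of R2 (each basis-blade product reordered to ascending indices, repeated generators contracted through their squares):
R1 (-9/5*e1) = -21/10 + 9/5*e12 - 3/5*e13 + 63/5*e14
R1 (3*e2) = 3 + 7/2*e12 + e23 - 21*e24
R1 (1/3*e3) = -1/9 + 7/18*e13 + 1/3*e23 - 7/3*e34
Summing the partial products and collecting blades:
Answer: 71/90 + 53/10*e12 - 19/90*e13 + 63/5*e14 + 4/3*e23 - 21*e24 - 7/3*e34


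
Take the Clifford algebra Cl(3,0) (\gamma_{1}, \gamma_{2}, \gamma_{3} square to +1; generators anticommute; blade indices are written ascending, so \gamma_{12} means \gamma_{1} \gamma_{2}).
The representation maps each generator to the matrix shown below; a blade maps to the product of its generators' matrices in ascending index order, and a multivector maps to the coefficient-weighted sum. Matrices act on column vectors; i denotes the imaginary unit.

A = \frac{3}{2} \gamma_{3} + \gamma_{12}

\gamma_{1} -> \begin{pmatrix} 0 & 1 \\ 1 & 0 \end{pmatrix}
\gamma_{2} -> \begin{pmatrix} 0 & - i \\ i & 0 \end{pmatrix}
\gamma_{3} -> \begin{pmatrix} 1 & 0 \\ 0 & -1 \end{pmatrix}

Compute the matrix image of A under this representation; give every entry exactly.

Bivector images (products of the table entries): rho(\gamma_{12}) = rho(\gamma_{1})rho(\gamma_{2}) = \begin{pmatrix} i & 0 \\ 0 & - i \end{pmatrix}.
M = (\frac{3}{2})*rho(\gamma_{3}) + (1)*rho(\gamma_{12}), summed entrywise:
Answer: \begin{pmatrix} \frac{3}{2} + i & 0 \\ 0 & - \frac{3}{2} - i \end{pmatrix}


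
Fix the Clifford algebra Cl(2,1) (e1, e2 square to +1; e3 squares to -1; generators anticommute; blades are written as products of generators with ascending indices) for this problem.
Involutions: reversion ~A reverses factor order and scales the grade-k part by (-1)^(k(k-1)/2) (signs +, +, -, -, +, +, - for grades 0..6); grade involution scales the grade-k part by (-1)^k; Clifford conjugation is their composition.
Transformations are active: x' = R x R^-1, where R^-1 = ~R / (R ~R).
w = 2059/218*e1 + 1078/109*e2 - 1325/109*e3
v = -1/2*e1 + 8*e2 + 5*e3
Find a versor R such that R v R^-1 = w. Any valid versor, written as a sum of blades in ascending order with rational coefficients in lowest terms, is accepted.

Equal squares first: v^2 = w^2 = 157/4. Then v + w = 975/109*e1 + 1950/109*e2 - 780/109*e3 is a versor taking v to w, provided it is invertible.
Answer: 975/109*e1 + 1950/109*e2 - 780/109*e3


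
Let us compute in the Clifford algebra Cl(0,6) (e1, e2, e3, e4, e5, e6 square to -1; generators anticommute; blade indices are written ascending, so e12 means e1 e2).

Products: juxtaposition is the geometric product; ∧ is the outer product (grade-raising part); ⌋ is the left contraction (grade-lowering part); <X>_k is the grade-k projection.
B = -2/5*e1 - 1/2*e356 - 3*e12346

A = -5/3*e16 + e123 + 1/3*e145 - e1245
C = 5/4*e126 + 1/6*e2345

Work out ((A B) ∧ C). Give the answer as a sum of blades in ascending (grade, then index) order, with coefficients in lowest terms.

step 1: 2/3*e6 + 2/5*e23 + 2/15*e45 - 3*e46 - 5/6*e135 + 5*e234 + 2/5*e245 - 3*e356 + 1/2*e1256 + 1/6*e1346 + e2356 - 1/2*e12346
step 2: 1/6*e12456 + 1/9*e23456
Answer: 1/6*e12456 + 1/9*e23456


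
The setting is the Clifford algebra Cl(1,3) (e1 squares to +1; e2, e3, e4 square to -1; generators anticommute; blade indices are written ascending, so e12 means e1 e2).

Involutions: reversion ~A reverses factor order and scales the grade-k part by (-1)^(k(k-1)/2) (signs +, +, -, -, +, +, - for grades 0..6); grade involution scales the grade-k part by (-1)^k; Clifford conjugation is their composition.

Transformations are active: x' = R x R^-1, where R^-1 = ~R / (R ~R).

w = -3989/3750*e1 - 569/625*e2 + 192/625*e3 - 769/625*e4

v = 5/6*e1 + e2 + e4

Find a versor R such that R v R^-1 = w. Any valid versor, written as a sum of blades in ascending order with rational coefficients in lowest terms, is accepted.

Key observation: q(v) = q(w) = -47/36 (sandwiches preserve the norm), so R = v + w = -144/625*e1 + 56/625*e2 + 192/625*e3 - 144/625*e4 works whenever it is invertible — the component of v along it is kept and (v - w)/2 reverses, sending v to w.
Answer: -144/625*e1 + 56/625*e2 + 192/625*e3 - 144/625*e4


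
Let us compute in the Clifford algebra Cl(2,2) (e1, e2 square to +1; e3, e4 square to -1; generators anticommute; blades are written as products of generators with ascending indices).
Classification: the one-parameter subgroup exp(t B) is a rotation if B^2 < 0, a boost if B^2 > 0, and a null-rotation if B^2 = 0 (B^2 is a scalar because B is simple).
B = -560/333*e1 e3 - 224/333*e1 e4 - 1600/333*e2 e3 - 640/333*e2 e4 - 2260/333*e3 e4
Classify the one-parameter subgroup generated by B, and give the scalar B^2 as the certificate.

B^2 term by term: the squares give (-560/333)^2*(e1 e3)^2 + (-224/333)^2*(e1 e4)^2 + (-1600/333)^2*(e2 e3)^2 + (-640/333)^2*(e2 e4)^2 + (-2260/333)^2*(e3 e4)^2 = 313600/110889*(+1) + 50176/110889*(+1) + 2560000/110889*(+1) + 409600/110889*(+1) + 5107600/110889*(-1) = -16 (each basis 2-blade squares to minus the product of its generators' squares); cross terms between blades sharing an index anticommute and cancel; the commuting (index-disjoint) pairs give grade-4 terms 2*c*c'*(blade product), which cancel blade by blade — e1 e2 e3 e4: -716800/110889 + 716800/110889 = 0 — confirming B is simple. So B^2 = -16.
Answer: rotation, certificate B^2 = -16. One invariant decides it: the square -16 survives every conjugation, and its sign is exactly the classification.


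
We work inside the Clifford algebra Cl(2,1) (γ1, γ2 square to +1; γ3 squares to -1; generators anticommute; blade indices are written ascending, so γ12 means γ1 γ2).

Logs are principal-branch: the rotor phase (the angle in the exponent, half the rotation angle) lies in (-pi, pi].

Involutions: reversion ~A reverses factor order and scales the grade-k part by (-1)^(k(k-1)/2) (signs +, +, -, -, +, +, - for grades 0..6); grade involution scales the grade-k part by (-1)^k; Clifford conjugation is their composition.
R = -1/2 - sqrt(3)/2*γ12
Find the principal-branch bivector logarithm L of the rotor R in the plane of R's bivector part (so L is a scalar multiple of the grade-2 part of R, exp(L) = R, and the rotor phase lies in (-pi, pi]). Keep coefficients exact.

The scalar part of R is -1/2, and that scalar determines the rotor phase on the principal branch; recovering the unit plane as bivector-part over sine of the phase gives L = phase * plane.
Concretely: cos(phase) = -1/2 gives phase = ±2*pi/3, and since phase/sin(phase) is even the sign is immaterial: L = (phase/sin(phase)) * <R>_2 = (4*sqrt(3)*pi/9) * <R>_2.
Answer: -2*pi/3*γ12


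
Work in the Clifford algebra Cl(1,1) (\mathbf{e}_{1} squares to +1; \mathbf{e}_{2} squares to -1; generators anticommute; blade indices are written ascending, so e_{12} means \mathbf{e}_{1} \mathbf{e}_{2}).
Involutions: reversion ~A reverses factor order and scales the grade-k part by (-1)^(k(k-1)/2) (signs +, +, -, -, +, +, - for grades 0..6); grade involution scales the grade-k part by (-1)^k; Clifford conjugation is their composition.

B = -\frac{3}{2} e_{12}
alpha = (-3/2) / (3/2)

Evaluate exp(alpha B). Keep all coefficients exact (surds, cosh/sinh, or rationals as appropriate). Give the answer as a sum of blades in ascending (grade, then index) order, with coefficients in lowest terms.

B^2 = (-\frac{3}{2})^2*(e_{12})^2 = \frac{9}{4}*(+1) = \frac{9}{4} (a basis 2-blade squares to minus the product of its generators' squares).
B^2 = \frac{9}{4} — since the square is positive, the closed form is hyperbolic: l = \frac{3}{2}, alpha*l = - \frac{3}{2}, so exp(alpha B) = cosh(- \frac{3}{2}) + (sinh(- \frac{3}{2})/(\frac{3}{2}))*B = \cosh{\left(\frac{3}{2} \right)} + (- \frac{2 \sinh{\left(\frac{3}{2} \right)}}{3})*B.
Answer: \cosh{\left(\frac{3}{2} \right)} + \sinh{\left(\frac{3}{2} \right)} e_{12}


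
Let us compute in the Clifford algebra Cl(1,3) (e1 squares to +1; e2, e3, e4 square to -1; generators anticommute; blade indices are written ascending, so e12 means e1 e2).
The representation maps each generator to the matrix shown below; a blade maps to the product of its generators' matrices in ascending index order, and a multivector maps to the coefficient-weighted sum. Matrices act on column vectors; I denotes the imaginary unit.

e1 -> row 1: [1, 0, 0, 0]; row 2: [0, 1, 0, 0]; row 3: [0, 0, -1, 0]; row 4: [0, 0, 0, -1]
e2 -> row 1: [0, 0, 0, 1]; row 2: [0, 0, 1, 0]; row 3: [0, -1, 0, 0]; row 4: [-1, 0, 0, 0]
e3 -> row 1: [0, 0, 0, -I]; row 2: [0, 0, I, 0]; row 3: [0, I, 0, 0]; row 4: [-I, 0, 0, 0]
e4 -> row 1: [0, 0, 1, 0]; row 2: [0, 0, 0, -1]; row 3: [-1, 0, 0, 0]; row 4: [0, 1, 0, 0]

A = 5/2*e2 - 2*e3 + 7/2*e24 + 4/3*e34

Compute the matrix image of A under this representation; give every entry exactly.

Bivector images (products of the table entries): rho(e24) = rho(e2)rho(e4) = row 1: [0, 1, 0, 0]; row 2: [-1, 0, 0, 0]; row 3: [0, 0, 0, 1]; row 4: [0, 0, -1, 0]; rho(e34) = rho(e3)rho(e4) = row 1: [0, -I, 0, 0]; row 2: [-I, 0, 0, 0]; row 3: [0, 0, 0, -I]; row 4: [0, 0, -I, 0].
M = (5/2)*rho(e2) + (-2)*rho(e3) + (7/2)*rho(e24) + (4/3)*rho(e34), summed entrywise:
Answer: row 1: [0, 7/2 - 4*I/3, 0, 5/2 + 2*I]; row 2: [-7/2 - 4*I/3, 0, 5/2 - 2*I, 0]; row 3: [0, -5/2 - 2*I, 0, 7/2 - 4*I/3]; row 4: [-5/2 + 2*I, 0, -7/2 - 4*I/3, 0]


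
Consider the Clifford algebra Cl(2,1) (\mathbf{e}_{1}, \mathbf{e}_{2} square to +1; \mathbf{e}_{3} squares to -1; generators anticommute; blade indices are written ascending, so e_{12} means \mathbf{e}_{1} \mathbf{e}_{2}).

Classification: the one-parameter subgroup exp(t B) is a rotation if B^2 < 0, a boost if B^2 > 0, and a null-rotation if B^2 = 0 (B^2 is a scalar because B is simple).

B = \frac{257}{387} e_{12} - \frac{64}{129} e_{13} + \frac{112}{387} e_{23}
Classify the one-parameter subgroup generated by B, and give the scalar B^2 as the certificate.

B^2 term by term: the squares give (\frac{257}{387})^2*(e_{12})^2 + (-\frac{64}{129})^2*(e_{13})^2 + (\frac{112}{387})^2*(e_{23})^2 = \frac{66049}{149769}*(-1) + \frac{4096}{16641}*(+1) + \frac{12544}{149769}*(+1) = -\frac{1}{9} (each basis 2-blade squares to minus the product of its generators' squares); cross terms between blades sharing an index anticommute and cancel. So B^2 = -\frac{1}{9}.
Answer: rotation, certificate B^2 = -\frac{1}{9}. Check the certificate: B^2 = -\frac{1}{9}, and that sign is decisive whatever form B takes.


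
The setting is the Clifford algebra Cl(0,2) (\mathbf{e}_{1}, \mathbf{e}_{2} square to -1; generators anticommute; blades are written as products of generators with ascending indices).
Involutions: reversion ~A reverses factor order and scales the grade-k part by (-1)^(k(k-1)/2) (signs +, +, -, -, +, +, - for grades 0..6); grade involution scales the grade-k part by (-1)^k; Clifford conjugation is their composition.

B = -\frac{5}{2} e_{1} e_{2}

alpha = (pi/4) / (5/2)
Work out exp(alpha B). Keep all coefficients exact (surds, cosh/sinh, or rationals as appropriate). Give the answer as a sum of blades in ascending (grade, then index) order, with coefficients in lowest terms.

B^2 = (-\frac{5}{2})^2*(e_{1} e_{2})^2 = \frac{25}{4}*(-1) = -\frac{25}{4} (a basis 2-blade squares to minus the product of its generators' squares).
B^2 = -\frac{25}{4} — the series telescopes trigonometrically here: l = \frac{5}{2}, alpha*l = \frac{\pi}{4}, so exp(alpha B) = cos(\frac{\pi}{4}) + (sin(\frac{\pi}{4})/(\frac{5}{2}))*B = \frac{\sqrt{2}}{2} + (\frac{\sqrt{2}}{5})*B.
Answer: \frac{\sqrt{2}}{2} - \frac{\sqrt{2}}{2} e_{1} e_{2}


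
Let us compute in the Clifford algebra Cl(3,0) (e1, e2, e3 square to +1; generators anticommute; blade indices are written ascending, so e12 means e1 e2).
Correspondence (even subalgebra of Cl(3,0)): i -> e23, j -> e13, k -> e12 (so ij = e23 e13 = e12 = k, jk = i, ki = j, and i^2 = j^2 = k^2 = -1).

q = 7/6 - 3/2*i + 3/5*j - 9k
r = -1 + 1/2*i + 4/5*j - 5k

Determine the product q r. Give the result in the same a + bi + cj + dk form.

In blades: q = 7/6 - 9*e12 + 3/5*e13 - 3/2*e23, r = -1 - 5*e12 + 4/5*e13 + 1/2*e23.
Distribute q over r term by term (generator squares from the signature, products reordered to ascending indices): (7/6)*r = -7/6 - 35/6*e12 + 14/15*e13 + 7/12*e23; (-9*e12)*r = -45 + 9*e12 - 9/2*e13 + 36/5*e23; (3/5*e13)*r = -12/25 - 3/10*e12 - 3/5*e13 - 3*e23; (-3/2*e23)*r = 3/4 - 6/5*e12 - 15/2*e13 + 3/2*e23.
Sum: -13769/300 + 5/3*e12 - 35/3*e13 + 377/60*e23; translating back through the correspondence:
Answer: -13769/300 + 377/60*i - 35/3*j + 5/3*k


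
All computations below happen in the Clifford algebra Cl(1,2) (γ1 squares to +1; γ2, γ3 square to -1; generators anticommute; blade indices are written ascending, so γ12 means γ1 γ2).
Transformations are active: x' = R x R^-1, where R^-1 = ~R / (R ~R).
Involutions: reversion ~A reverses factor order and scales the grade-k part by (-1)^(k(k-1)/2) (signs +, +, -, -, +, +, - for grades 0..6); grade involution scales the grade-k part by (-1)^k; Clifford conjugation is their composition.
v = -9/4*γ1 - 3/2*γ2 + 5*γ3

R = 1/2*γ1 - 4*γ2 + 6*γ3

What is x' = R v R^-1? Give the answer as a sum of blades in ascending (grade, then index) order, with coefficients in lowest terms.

~R = 1/2*γ1 - 4*γ2 + 6*γ3, and R ~R = -207/4, so R^-1 = ~R / (-207/4).
R v = -297/8 - 39/4*γ12 + 16*γ13 - 11*γ23
Answer: 273/92*γ1 - 195/46*γ2 + 83/23*γ3


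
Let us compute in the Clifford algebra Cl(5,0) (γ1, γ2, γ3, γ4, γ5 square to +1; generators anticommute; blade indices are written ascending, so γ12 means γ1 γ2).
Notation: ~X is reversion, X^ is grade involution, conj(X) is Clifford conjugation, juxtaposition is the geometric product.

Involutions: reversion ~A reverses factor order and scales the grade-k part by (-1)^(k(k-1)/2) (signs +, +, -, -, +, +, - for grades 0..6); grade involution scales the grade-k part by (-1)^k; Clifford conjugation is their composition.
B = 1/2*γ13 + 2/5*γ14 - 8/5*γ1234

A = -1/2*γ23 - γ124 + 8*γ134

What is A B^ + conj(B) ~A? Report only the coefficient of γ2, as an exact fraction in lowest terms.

first term: 62/5*γ2 + 24/5*γ3 - 4*γ4 - 1/4*γ12 - 4/5*γ14 + 1/2*γ234 - 1/5*γ1234
second term: 62/5*γ2 + 24/5*γ3 - 4*γ4 + 1/4*γ12 + 4/5*γ14 - 1/2*γ234 - 1/5*γ1234
Answer: 124/5


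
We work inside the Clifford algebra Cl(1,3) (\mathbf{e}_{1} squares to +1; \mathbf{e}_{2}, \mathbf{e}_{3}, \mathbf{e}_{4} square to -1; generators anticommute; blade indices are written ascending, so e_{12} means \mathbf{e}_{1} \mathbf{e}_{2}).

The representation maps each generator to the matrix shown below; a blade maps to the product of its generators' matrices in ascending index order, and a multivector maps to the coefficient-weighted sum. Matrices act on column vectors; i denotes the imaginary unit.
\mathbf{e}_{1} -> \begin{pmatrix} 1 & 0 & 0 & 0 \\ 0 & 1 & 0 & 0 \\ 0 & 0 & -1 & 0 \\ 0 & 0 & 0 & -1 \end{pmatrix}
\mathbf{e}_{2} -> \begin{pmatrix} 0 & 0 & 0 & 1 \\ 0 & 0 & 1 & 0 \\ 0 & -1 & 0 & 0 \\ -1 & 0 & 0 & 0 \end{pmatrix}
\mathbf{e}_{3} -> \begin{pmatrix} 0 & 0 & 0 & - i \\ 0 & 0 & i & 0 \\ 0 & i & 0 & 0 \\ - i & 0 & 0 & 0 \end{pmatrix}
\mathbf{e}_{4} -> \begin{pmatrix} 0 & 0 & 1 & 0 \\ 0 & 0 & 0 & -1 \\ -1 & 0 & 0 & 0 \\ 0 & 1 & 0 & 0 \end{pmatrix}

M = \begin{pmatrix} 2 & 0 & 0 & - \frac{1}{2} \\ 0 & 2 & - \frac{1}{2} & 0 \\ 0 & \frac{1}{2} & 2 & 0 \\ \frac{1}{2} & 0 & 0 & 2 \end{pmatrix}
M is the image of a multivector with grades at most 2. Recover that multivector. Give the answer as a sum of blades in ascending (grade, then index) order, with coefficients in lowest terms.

Method: the blade images are trace-orthogonal — tr(rho(e_A) rho(e_B)^-1) = 4 if A = B and 0 otherwise — and rho(e_A)^-1 = (e_A)^2 * rho(e_A) with (e_A)^2 = +1 or -1, so the coefficient of e_A in the preimage is (e_A)^2 * tr(M rho(e_A))/4.
Nonzero projections over blades of grade <= 2: 1: (1)^2 = +1, tr(M 1) = 8, coefficient 2; e_{2}: (e_{2})^2 = -1, tr(M rho(e_{2})) = 2, coefficient -\frac{1}{2}. Every other blade of grade <= 2 projects to 0.
Answer: 2 - \frac{1}{2} e_{2}


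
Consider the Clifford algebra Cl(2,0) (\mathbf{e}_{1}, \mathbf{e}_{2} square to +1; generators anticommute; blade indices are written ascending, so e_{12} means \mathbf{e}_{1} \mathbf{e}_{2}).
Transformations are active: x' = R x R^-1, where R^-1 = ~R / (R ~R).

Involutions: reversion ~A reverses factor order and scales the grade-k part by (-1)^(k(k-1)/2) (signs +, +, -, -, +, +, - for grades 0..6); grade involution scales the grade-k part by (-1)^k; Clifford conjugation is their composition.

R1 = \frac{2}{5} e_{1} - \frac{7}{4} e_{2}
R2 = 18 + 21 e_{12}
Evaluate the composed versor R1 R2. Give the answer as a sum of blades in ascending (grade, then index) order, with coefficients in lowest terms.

Distribute over the terms of R1 (each basis-blade product reordered to ascending indices, repeated generators contracted through their squares):
(\frac{2}{5} e_{1}) R2 = \frac{36}{5} e_{1} + \frac{42}{5} e_{2}
(-\frac{7}{4} e_{2}) R2 = \frac{147}{4} e_{1} - \frac{63}{2} e_{2}
Summing the partial products and collecting blades:
Answer: \frac{879}{20} e_{1} - \frac{231}{10} e_{2}


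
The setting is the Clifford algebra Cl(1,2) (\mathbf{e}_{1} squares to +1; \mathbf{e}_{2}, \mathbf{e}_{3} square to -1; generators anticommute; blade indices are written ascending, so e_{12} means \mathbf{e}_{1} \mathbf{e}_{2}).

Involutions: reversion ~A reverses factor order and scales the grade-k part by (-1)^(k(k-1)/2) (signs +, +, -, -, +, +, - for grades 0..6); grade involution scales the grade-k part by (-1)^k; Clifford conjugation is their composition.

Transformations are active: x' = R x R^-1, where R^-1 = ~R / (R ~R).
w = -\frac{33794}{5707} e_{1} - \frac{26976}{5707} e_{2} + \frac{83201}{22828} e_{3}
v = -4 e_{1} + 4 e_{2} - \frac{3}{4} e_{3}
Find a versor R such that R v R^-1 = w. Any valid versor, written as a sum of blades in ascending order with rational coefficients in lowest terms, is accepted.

Why this works: both vectors square to -\frac{9}{16}, so q(v) = q(w) and R = v + w = -\frac{56622}{5707} e_{1} - \frac{4148}{5707} e_{2} + \frac{16520}{5707} e_{3} carries v to w — its own direction survives, the complement (v - w)/2 flips.
Answer: -\frac{56622}{5707} e_{1} - \frac{4148}{5707} e_{2} + \frac{16520}{5707} e_{3}


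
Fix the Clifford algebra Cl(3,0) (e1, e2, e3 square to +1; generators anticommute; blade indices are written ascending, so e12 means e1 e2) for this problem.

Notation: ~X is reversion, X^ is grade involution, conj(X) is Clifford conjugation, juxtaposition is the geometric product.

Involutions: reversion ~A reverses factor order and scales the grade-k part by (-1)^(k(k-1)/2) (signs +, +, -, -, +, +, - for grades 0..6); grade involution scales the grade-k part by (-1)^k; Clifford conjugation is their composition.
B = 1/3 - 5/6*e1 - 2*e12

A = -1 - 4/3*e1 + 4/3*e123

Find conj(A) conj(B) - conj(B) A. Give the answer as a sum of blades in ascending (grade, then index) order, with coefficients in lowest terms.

first term: 7/9 - 7/18*e1 + 8/3*e2 - 8/3*e3 - 2*e12 + 10/9*e23 + 4/9*e123
second term: -13/9 - 23/18*e1 + 8/3*e2 - 8/3*e3 - 2*e12 + 10/9*e23 + 4/9*e123
Answer: 20/9 + 8/9*e1


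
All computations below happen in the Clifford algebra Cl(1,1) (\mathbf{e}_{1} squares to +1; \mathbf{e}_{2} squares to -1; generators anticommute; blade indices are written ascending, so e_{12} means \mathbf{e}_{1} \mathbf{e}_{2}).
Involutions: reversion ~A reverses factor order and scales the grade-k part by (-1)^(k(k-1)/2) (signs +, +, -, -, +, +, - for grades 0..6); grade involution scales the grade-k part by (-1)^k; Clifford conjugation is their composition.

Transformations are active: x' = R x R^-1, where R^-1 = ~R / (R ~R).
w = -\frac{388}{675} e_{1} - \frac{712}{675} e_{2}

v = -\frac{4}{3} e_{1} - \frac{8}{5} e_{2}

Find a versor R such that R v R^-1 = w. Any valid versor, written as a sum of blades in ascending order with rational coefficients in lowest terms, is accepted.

Sketch: the shared square -\frac{176}{225} makes R = v + w = -\frac{1288}{675} e_{1} - \frac{1792}{675} e_{2} the natural versor; its sandwich fixes that direction, negates (v - w)/2, and sends v to w.
Answer: -\frac{1288}{675} e_{1} - \frac{1792}{675} e_{2}


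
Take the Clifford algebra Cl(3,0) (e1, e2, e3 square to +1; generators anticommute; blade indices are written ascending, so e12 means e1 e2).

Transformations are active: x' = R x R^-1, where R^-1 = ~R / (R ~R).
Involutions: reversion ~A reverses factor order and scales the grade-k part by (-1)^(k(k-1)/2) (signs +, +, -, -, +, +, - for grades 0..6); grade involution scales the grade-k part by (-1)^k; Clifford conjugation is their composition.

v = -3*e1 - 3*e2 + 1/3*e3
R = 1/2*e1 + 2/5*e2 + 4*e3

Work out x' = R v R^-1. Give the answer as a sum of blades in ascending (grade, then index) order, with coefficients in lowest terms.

~R = 1/2*e1 + 2/5*e2 + 4*e3, and R ~R = 1641/100, so R^-1 = ~R / (1641/100).
R v = -41/30 - 3/10*e12 + 73/6*e13 + 182/15*e23
Answer: 14359/4923*e1 + 14441/4923*e2 - 4921/4923*e3


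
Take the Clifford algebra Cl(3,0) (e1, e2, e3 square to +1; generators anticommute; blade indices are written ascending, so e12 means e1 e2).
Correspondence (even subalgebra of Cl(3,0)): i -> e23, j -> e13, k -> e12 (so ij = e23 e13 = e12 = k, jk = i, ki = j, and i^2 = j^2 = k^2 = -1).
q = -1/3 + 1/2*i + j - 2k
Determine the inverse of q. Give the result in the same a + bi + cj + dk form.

In blades: q = -1/3 - 2*e12 + e13 + 1/2*e23.
With qbar = -1/3 + 2*e12 - e13 - 1/2*e23 (scalar fixed, mapped units negated), q qbar = 193/36 (the sum of squared coefficients), so q^-1 = qbar / (193/36) = -12/193 + 72/193*e12 - 36/193*e13 - 18/193*e23; translating back:
Answer: -12/193 - 18/193*i - 36/193*j + 72/193*k


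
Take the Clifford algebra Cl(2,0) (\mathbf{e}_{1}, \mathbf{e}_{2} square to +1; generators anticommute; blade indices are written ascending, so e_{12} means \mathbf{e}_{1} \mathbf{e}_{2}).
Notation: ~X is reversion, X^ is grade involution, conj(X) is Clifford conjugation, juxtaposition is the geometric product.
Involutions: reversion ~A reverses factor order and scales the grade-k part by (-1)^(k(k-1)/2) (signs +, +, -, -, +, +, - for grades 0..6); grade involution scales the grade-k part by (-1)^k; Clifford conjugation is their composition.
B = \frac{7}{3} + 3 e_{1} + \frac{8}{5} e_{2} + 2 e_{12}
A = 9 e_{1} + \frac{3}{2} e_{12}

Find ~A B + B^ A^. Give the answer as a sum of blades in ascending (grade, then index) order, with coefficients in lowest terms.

first term: 30 + \frac{93}{5} e_{1} + \frac{45}{2} e_{2} + \frac{109}{10} e_{12}
second term: 24 - \frac{93}{5} e_{1} + \frac{27}{2} e_{2} - \frac{109}{10} e_{12}
Answer: 54 + 36 e_{2}


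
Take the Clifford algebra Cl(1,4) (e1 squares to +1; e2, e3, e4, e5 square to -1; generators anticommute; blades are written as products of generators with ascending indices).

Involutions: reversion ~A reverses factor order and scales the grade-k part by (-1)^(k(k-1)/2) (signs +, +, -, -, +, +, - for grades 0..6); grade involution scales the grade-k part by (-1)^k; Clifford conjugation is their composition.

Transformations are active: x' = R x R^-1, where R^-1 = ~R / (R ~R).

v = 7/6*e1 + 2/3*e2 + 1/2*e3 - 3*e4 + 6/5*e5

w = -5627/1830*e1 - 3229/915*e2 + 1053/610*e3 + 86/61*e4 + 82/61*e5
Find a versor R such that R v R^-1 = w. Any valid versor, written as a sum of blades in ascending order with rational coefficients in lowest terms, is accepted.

Sketch: the shared square -733/75 makes R = v + w = -582/305*e1 - 873/305*e2 + 679/305*e3 - 97/61*e4 + 776/305*e5 the natural versor; its sandwich fixes that direction, negates (v - w)/2, and sends v to w.
Answer: -582/305*e1 - 873/305*e2 + 679/305*e3 - 97/61*e4 + 776/305*e5


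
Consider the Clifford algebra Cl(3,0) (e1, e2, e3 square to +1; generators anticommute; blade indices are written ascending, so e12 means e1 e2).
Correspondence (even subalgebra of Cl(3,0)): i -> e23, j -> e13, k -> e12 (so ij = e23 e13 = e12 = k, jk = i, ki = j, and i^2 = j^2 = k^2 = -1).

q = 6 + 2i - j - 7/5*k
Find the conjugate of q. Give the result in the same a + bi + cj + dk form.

In blades: q = 6 - 7/5*e12 - e13 + 2*e23.
Quaternion conjugation is reversion on the even subalgebra: the scalar is fixed and every grade-2 blade flips sign, giving 6 + 7/5*e12 + e13 - 2*e23; translating back:
Answer: 6 - 2i + j + 7/5*k


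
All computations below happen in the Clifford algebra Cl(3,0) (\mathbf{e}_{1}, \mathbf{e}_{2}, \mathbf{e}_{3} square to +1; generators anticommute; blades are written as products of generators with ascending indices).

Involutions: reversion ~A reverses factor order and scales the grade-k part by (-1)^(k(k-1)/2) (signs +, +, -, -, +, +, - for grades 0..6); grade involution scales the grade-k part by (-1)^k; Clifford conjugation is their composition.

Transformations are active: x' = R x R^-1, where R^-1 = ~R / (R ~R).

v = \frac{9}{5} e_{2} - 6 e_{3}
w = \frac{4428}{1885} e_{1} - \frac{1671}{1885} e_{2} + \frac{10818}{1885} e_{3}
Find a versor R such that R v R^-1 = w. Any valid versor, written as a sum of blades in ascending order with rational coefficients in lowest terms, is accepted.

Why this works: both vectors square to \frac{981}{25}, so q(v) = q(w) and R = v + w = \frac{4428}{1885} e_{1} + \frac{1722}{1885} e_{2} - \frac{492}{1885} e_{3} carries v to w — its own direction survives, the complement (v - w)/2 flips.
Answer: \frac{4428}{1885} e_{1} + \frac{1722}{1885} e_{2} - \frac{492}{1885} e_{3}


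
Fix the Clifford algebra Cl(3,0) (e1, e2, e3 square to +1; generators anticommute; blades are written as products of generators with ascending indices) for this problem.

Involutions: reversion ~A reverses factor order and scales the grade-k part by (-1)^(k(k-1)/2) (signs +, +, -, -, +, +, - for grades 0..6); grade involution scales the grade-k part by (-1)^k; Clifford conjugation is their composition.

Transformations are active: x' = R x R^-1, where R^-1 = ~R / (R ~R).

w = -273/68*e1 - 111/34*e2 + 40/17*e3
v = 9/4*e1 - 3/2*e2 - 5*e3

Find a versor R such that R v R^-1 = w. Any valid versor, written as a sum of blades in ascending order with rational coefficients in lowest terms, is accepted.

Key observation: q(v) = q(w) = 517/16 (sandwiches preserve the norm), so R = v + w = -30/17*e1 - 81/17*e2 - 45/17*e3 works whenever it is invertible — the component of v along it is kept and (v - w)/2 reverses, sending v to w.
Answer: -30/17*e1 - 81/17*e2 - 45/17*e3


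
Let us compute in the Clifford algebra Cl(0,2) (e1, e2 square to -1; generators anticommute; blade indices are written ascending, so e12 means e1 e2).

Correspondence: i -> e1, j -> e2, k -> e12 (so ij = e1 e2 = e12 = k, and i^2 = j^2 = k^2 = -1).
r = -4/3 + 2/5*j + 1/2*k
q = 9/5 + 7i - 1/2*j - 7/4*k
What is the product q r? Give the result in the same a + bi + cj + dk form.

In blades: q = 9/5 + 7*e1 - 1/2*e2 - 7/4*e12, r = -4/3 + 2/5*e2 + 1/2*e12.
Distribute q over r term by term (generator squares from the signature, products reordered to ascending indices): (9/5)*r = -12/5 + 18/25*e2 + 9/10*e12; (7*e1)*r = -28/3*e1 - 7/2*e2 + 14/5*e12; (-1/2*e2)*r = 1/5 - 1/4*e1 + 2/3*e2; (-7/4*e12)*r = 7/8 + 7/10*e1 + 7/3*e12.
Sum: -53/40 - 533/60*e1 - 317/150*e2 + 181/30*e12; translating back through the correspondence:
Answer: -53/40 - 533/60*i - 317/150*j + 181/30*k


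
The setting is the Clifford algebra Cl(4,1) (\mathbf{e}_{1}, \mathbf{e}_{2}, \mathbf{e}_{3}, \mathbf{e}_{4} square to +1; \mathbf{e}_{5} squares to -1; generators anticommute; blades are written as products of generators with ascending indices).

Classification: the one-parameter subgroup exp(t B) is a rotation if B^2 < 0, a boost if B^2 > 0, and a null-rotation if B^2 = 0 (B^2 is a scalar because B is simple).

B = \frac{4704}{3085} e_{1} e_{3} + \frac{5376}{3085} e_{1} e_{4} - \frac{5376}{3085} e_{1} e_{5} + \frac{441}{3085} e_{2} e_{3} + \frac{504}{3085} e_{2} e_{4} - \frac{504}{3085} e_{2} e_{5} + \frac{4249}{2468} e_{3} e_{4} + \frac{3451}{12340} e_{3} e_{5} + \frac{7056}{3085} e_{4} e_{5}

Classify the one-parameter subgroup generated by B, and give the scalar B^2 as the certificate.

B^2 term by term: the squares give (\frac{4704}{3085})^2*(e_{1} e_{3})^2 + (\frac{5376}{3085})^2*(e_{1} e_{4})^2 + (-\frac{5376}{3085})^2*(e_{1} e_{5})^2 + (\frac{441}{3085})^2*(e_{2} e_{3})^2 + (\frac{504}{3085})^2*(e_{2} e_{4})^2 + (-\frac{504}{3085})^2*(e_{2} e_{5})^2 + (\frac{4249}{2468})^2*(e_{3} e_{4})^2 + (\frac{3451}{12340})^2*(e_{3} e_{5})^2 + (\frac{7056}{3085})^2*(e_{4} e_{5})^2 = \frac{22127616}{9517225}*(-1) + \frac{28901376}{9517225}*(-1) + \frac{28901376}{9517225}*(+1) + \frac{194481}{9517225}*(-1) + \frac{254016}{9517225}*(-1) + \frac{254016}{9517225}*(+1) + \frac{18054001}{6091024}*(-1) + \frac{11909401}{152275600}*(+1) + \frac{49787136}{9517225}*(+1) = 0 (each basis 2-blade squares to minus the product of its generators' squares); cross terms between blades sharing an index anticommute and cancel; the commuting (index-disjoint) pairs give grade-4 terms 2*c*c'*(blade product), which cancel blade by blade — e_{1} e_{2} e_{3} e_{4}: -\frac{4741632}{9517225} + \frac{4741632}{9517225} = 0; e_{1} e_{2} e_{3} e_{5}: \frac{4741632}{9517225} - \frac{4741632}{9517225} = 0; e_{1} e_{2} e_{4} e_{5}: \frac{5419008}{9517225} - \frac{5419008}{9517225} = 0; e_{1} e_{3} e_{4} e_{5}: \frac{66382848}{9517225} - \frac{9276288}{9517225} - \frac{11421312}{1903445} = 0; e_{2} e_{3} e_{4} e_{5}: \frac{6223392}{9517225} - \frac{869652}{9517225} - \frac{1070748}{1903445} = 0 — confirming B is simple. So B^2 = 0.
Answer: null-rotation, certificate B^2 = 0. Certificate logic: 0 is a conjugation-invariant scalar, so its sign fixes rotation versus boost versus null-rotation outright.


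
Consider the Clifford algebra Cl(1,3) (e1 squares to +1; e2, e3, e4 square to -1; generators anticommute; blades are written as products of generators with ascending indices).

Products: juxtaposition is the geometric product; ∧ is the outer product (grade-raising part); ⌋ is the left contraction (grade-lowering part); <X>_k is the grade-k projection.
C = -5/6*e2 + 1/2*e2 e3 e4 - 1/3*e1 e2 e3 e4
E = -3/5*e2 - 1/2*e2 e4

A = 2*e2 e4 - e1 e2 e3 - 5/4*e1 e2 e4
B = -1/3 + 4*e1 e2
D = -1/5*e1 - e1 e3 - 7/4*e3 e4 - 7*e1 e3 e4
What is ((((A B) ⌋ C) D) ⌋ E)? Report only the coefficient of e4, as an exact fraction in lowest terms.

step 1: -4*e3 - 5*e4 + 8*e1 e4 - 2/3*e2 e4 + 1/3*e1 e2 e3 + 5/12*e1 e2 e4
step 2: -17/36*e3 + 1/9*e4 + 2/9*e1 e3 - 1/6*e2 e3 - 2*e2 e4 + 5/3*e1 e2 e3 - 4/3*e1 e2 e4
step 3: -2/9 + 17/36*e1 + 5/3*e2 - 3/20*e3 - 343/144*e4 - 1/6*e1 e2 + 41/60*e1 e3 + 223/60*e1 e4 + 25/2*e2 e3 + 1397/120*e2 e4 + 491/30*e1 e2 e3 + 43/20*e1 e2 e4 - 1/9*e1 e3 e4 - 4/3*e2 e3 e4 - 2*e1 e2 e3 e4
step 4: 1637/240 + 1907/1440*e2 + 5/6*e4 + 1/9*e2 e4
Answer: 5/6


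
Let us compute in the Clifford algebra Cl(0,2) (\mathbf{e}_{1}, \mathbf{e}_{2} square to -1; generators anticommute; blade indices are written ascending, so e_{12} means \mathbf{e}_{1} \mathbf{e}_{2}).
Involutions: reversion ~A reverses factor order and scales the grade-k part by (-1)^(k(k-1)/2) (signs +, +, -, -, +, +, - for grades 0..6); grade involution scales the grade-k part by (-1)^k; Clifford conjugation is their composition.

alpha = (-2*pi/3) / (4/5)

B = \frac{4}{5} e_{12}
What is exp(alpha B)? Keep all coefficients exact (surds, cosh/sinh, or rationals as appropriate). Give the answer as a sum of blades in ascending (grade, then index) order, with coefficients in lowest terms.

B^2 = (\frac{4}{5})^2*(e_{12})^2 = \frac{16}{25}*(-1) = -\frac{16}{25} (a basis 2-blade squares to minus the product of its generators' squares).
B^2 = -\frac{16}{25} — circular case — the even/odd split gives cos and sin: l = \frac{4}{5}, alpha*l = - \frac{2 \pi}{3}, so exp(alpha B) = cos(- \frac{2 \pi}{3}) + (sin(- \frac{2 \pi}{3})/(\frac{4}{5}))*B = - \frac{1}{2} + (- \frac{5 \sqrt{3}}{8})*B.
Answer: - \frac{1}{2} - \frac{\sqrt{3}}{2} e_{12}
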